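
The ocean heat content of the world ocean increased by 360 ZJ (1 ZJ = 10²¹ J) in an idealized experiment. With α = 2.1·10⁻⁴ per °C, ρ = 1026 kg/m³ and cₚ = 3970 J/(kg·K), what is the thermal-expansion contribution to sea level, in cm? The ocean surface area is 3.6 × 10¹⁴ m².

Per unit area: Q = 360×10²¹ / (3.6×10¹⁴) = 1×10⁹ J/m²
Δh = αQ/(ρcₚ) = 2.1×10⁻⁴ × 1×10⁹ / (1026 × 3970) ≈ 0.051556 m

5.2 cm of thermosteric rise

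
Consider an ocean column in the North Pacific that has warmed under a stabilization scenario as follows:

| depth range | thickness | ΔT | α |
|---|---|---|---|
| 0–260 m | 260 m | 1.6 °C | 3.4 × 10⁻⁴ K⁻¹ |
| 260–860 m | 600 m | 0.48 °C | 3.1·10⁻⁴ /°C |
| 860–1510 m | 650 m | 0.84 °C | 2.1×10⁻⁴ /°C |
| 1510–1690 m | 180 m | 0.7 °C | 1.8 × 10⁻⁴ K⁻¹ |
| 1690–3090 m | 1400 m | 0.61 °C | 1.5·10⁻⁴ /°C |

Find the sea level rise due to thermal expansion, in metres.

about 0.496 m

1.6 × 260 × 3.4×10⁻⁴ = 0.14144 m
260–860 m: 0.48 × 3.1×10⁻⁴ × 600 = 0.08928 m
Layer 3: 2.1×10⁻⁴ × 650 × 0.84 = 0.11466 m
1510–1690 m: 1.8×10⁻⁴ × 0.7 × 180 = 0.02268 m
Layer 5: 0.61 × 1.5×10⁻⁴ × 1400 = 0.12810 m
Δh = 0.14144 + 0.08928 + 0.11466 + 0.02268 + 0.12810 = 0.49616 m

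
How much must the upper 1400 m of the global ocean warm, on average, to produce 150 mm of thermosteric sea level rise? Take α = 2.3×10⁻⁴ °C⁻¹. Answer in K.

about 0.466 K

ΔT = Δh/(αH) = 0.15 / (2.3×10⁻⁴ × 1400) ≈ 0.4658 K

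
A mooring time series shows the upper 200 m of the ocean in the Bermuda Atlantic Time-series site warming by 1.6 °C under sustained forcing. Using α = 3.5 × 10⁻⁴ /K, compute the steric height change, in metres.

about 0.112 m

Δh = αΔT·H = 3.5×10⁻⁴ × 1.6 × 200 = 0.11200 m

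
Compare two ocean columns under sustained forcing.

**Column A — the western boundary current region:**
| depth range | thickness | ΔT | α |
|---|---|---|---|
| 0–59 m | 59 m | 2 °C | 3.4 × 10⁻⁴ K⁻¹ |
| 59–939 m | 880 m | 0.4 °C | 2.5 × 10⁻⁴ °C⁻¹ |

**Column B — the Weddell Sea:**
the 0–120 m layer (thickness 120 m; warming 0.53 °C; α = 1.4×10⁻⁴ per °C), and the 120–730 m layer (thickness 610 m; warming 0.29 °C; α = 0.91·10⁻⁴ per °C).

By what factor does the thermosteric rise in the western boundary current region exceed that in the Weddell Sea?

A 2 × 3.4×10⁻⁴ × 59 = 0.04012 m
A 2.5×10⁻⁴ × 0.4 × 880 = 0.08800 m
A total: 0.12812 m
B 0–120 m: 0.53 × 1.4×10⁻⁴ × 120 = 0.008904 m
B 120–730 m: 0.91×10⁻⁴ × 0.29 × 610 = 0.0160979 m
B total: 0.0250019 m
Ratio: 0.12812 / 0.0250019 ≈ 5.124

≈ 5.12×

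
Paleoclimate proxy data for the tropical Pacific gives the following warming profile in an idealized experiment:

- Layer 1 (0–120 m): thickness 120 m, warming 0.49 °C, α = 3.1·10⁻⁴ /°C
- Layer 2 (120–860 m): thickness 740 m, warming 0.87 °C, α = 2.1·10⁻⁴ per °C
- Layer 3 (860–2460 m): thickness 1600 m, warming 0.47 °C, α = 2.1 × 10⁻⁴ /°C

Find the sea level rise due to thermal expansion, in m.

120 × 0.49 × 3.1×10⁻⁴ = 0.018228 m
120–860 m: 740 × 2.1×10⁻⁴ × 0.87 = 0.135198 m
2.1×10⁻⁴ × 0.47 × 1600 = 0.15792 m
Δh = 0.018228 + 0.135198 + 0.15792 = 0.311346 m ≈ 0.311 m

Δh ≈ 0.311 m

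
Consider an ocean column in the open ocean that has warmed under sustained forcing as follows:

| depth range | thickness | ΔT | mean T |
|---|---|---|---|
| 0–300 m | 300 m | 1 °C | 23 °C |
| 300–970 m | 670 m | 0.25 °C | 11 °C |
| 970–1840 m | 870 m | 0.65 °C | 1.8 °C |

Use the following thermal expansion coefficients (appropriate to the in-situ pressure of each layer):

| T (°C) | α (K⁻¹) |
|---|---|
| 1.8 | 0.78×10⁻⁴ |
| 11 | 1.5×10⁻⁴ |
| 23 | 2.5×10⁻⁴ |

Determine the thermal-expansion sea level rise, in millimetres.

144 mm of thermosteric rise

Layer 1 at 23 °C → α = 2.5×10⁻⁴ K⁻¹
Layer 2 at 11 °C → α = 1.5×10⁻⁴ K⁻¹
Layer 3 at 1.8 °C → α = 0.78×10⁻⁴ K⁻¹
1 × 300 × 2.5×10⁻⁴ = 0.07500 m
0.25 × 670 × 1.5×10⁻⁴ = 0.025125 m
870 × 0.78×10⁻⁴ × 0.65 = 0.044109 m
Δh = 0.07500 + 0.025125 + 0.044109 = 0.144234 m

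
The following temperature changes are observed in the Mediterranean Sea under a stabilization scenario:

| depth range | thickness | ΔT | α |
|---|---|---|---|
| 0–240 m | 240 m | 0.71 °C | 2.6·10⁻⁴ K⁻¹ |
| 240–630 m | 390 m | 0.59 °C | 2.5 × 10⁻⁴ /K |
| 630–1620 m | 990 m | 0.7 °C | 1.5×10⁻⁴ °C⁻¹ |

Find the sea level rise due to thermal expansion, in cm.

0–240 m: 2.6×10⁻⁴ × 0.71 × 240 = 0.044304 m
0.59 × 390 × 2.5×10⁻⁴ = 0.057525 m
630–1620 m: 1.5×10⁻⁴ × 0.7 × 990 = 0.10395 m
Δh = 0.044304 + 0.057525 + 0.10395 = 0.205779 m

Δh ≈ 20.6 cm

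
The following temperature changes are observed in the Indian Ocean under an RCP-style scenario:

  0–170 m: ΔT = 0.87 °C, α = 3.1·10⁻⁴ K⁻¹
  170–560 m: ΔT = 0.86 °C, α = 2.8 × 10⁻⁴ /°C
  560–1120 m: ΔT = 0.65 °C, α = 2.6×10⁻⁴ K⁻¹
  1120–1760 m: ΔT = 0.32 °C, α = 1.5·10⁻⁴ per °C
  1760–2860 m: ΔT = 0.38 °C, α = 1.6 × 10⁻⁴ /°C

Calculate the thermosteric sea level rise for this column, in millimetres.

170 × 0.87 × 3.1×10⁻⁴ = 0.045849 m
Layer 2: 0.86 × 390 × 2.8×10⁻⁴ = 0.093912 m
0.65 × 2.6×10⁻⁴ × 560 = 0.09464 m
640 × 0.32 × 1.5×10⁻⁴ = 0.03072 m
0.38 × 1100 × 1.6×10⁻⁴ = 0.06688 m
Δh = 0.045849 + 0.093912 + 0.09464 + 0.03072 + 0.06688 = 0.332001 m ≈ 330 mm

330 mm of thermosteric rise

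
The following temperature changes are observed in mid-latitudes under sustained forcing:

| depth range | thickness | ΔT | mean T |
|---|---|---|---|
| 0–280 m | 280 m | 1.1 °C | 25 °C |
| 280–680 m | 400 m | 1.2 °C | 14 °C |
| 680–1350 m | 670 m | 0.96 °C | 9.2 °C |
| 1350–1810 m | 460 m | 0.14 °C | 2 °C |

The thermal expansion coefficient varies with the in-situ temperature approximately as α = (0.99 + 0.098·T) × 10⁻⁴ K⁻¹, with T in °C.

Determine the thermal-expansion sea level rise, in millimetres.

Layer 1: α = (0.99 + 0.098×25)×10⁻⁴ = 3.44×10⁻⁴ K⁻¹
Layer 2: α = (0.99 + 0.098×14)×10⁻⁴ = 2.362×10⁻⁴ K⁻¹
Layer 3: α = (0.99 + 0.098×9.2)×10⁻⁴ = 1.8916×10⁻⁴ K⁻¹
Layer 4: α = (0.99 + 0.098×2)×10⁻⁴ = 1.186×10⁻⁴ K⁻¹
280 × 1.1 × 3.44×10⁻⁴ = 0.105952 m
1.2 × 400 × 2.362×10⁻⁴ = 0.113376 m
Layer 3: 1.8916×10⁻⁴ × 670 × 0.96 = 0.121667712 m
1350–1810 m: 460 × 0.14 × 1.186×10⁻⁴ = 0.00763784 m
Δh = 0.105952 + 0.113376 + 0.121667712 + 0.00763784 = 0.348633552 m

Δh = 349 mm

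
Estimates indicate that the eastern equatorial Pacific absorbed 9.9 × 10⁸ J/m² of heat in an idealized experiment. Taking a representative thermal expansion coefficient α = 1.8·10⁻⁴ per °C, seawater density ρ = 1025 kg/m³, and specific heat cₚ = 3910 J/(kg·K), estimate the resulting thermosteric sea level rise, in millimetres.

Δh = αQ/(ρcₚ) = 1.8×10⁻⁴ × 9.9×10⁸ / (1025 × 3910) ≈ 0.044464 m

Δh = 44 mm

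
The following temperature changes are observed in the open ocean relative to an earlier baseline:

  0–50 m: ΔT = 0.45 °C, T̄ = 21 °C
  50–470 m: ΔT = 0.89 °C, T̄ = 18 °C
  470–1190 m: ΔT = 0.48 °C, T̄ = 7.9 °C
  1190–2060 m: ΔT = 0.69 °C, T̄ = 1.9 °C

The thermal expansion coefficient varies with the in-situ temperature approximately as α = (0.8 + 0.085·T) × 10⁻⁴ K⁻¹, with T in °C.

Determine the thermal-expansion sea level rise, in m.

Layer 1: α = (0.8 + 0.085×21)×10⁻⁴ = 2.585×10⁻⁴ K⁻¹
Layer 2: α = (0.8 + 0.085×18)×10⁻⁴ = 2.33×10⁻⁴ K⁻¹
Layer 3: α = (0.8 + 0.085×7.9)×10⁻⁴ = 1.4715×10⁻⁴ K⁻¹
Layer 4: α = (0.8 + 0.085×1.9)×10⁻⁴ = 0.9615×10⁻⁴ K⁻¹
50 × 2.585×10⁻⁴ × 0.45 = 0.00581625 m
50–470 m: 0.89 × 420 × 2.33×10⁻⁴ = 0.0870954 m
Layer 3: 720 × 1.4715×10⁻⁴ × 0.48 = 0.05085504 m
1190–2060 m: 870 × 0.69 × 0.9615×10⁻⁴ = 0.057718845 m
Δh = 0.00581625 + 0.0870954 + 0.05085504 + 0.057718845 = 0.201485535 m

about 0.201 m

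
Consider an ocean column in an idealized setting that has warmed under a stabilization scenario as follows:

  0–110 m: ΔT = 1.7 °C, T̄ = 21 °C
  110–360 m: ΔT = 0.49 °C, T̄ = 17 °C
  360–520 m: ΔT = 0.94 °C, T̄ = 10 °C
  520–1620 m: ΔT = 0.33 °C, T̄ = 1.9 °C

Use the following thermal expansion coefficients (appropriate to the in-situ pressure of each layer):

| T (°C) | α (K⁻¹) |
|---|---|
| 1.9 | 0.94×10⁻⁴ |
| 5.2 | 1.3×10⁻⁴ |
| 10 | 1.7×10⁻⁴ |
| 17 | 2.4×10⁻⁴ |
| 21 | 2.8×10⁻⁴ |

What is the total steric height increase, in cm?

Δh ≈ 14.1 cm

Layer 1 at 21 °C → α = 2.8×10⁻⁴ K⁻¹
Layer 2 at 17 °C → α = 2.4×10⁻⁴ K⁻¹
Layer 3 at 10 °C → α = 1.7×10⁻⁴ K⁻¹
Layer 4 at 1.9 °C → α = 0.94×10⁻⁴ K⁻¹
0–110 m: 110 × 2.8×10⁻⁴ × 1.7 = 0.05236 m
110–360 m: 2.4×10⁻⁴ × 0.49 × 250 = 0.02940 m
0.94 × 160 × 1.7×10⁻⁴ = 0.025568 m
Layer 4: 1100 × 0.33 × 0.94×10⁻⁴ = 0.034122 m
Δh = 0.05236 + 0.02940 + 0.025568 + 0.034122 = 0.14145 m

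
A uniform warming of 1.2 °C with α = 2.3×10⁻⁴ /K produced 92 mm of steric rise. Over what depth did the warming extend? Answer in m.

about 333 m

H = Δh/(αΔT) = 0.092 / (2.3×10⁻⁴ × 1.2) ≈ 333.3 m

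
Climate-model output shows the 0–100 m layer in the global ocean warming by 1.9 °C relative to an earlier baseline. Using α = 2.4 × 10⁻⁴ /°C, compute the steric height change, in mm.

Δh ≈ 45.6 mm

Δh = αΔT·H = 2.4×10⁻⁴ × 1.9 × 100 = 0.04560 m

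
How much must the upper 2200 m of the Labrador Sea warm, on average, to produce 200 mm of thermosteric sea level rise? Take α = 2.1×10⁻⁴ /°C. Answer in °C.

ΔT = Δh/(αH) = 0.2 / (2.1×10⁻⁴ × 2200) ≈ 0.4329 °C

about 0.43 °C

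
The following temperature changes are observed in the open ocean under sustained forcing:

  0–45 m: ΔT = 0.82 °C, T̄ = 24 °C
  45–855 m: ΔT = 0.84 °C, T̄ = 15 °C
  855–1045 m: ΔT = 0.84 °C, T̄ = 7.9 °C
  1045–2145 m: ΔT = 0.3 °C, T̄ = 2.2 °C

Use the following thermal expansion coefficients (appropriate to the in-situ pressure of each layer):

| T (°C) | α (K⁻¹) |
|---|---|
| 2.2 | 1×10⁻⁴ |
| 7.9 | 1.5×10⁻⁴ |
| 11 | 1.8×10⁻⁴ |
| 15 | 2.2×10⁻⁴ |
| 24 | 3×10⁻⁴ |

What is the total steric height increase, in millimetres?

Δh ≈ 220 mm

Layer 1 at 24 °C → α = 3×10⁻⁴ K⁻¹
Layer 2 at 15 °C → α = 2.2×10⁻⁴ K⁻¹
Layer 3 at 7.9 °C → α = 1.5×10⁻⁴ K⁻¹
Layer 4 at 2.2 °C → α = 1×10⁻⁴ K⁻¹
0–45 m: 0.82 × 3×10⁻⁴ × 45 = 0.01107 m
45–855 m: 2.2×10⁻⁴ × 0.84 × 810 = 0.149688 m
855–1045 m: 0.84 × 190 × 1.5×10⁻⁴ = 0.02394 m
Layer 4: 1×10⁻⁴ × 1100 × 0.3 = 0.03300 m
Δh = 0.01107 + 0.149688 + 0.02394 + 0.03300 = 0.217698 m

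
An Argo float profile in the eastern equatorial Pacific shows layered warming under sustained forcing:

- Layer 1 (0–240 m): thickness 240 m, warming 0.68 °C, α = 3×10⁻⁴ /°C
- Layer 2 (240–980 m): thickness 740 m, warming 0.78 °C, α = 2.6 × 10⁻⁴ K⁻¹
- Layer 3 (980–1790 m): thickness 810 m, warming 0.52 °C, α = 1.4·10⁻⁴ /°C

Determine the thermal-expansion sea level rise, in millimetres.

0–240 m: 0.68 × 240 × 3×10⁻⁴ = 0.04896 m
Layer 2: 0.78 × 740 × 2.6×10⁻⁴ = 0.150072 m
0.52 × 810 × 1.4×10⁻⁴ = 0.058968 m
Δh = 0.04896 + 0.150072 + 0.058968 = 0.25800 m

258 mm of thermosteric rise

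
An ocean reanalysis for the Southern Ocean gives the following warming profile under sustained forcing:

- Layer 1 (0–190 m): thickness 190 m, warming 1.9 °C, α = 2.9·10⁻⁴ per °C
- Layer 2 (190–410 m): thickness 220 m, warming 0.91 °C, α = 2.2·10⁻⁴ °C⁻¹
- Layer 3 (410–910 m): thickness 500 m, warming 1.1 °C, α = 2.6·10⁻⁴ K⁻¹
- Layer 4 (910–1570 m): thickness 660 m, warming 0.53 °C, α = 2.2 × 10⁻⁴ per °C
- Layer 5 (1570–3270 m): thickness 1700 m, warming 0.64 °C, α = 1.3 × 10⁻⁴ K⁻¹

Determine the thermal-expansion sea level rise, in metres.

Layer 1: 190 × 2.9×10⁻⁴ × 1.9 = 0.10469 m
Layer 2: 0.91 × 2.2×10⁻⁴ × 220 = 0.044044 m
Layer 3: 1.1 × 500 × 2.6×10⁻⁴ = 0.14300 m
Layer 4: 660 × 2.2×10⁻⁴ × 0.53 = 0.076956 m
1570–3270 m: 1700 × 0.64 × 1.3×10⁻⁴ = 0.14144 m
Δh = 0.10469 + 0.044044 + 0.14300 + 0.076956 + 0.14144 = 0.51013 m

0.510 m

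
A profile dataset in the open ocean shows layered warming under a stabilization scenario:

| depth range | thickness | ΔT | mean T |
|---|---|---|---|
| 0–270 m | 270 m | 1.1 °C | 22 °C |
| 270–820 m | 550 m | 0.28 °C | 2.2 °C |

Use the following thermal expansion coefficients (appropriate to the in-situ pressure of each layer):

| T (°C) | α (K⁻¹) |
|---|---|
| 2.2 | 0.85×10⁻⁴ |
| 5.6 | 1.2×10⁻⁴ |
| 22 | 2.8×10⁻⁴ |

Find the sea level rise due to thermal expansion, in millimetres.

Layer 1 at 22 °C → α = 2.8×10⁻⁴ K⁻¹
Layer 2 at 2.2 °C → α = 0.85×10⁻⁴ K⁻¹
0–270 m: 1.1 × 2.8×10⁻⁴ × 270 = 0.08316 m
550 × 0.28 × 0.85×10⁻⁴ = 0.01309 m
Δh = 0.08316 + 0.01309 = 0.09625 m ≈ 96 mm

96 mm of thermosteric rise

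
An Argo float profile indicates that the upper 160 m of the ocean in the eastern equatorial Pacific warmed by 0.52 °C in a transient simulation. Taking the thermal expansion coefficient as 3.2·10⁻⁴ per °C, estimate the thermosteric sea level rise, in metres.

0.0266 m

Δh = αΔT·H = 3.2×10⁻⁴ × 0.52 × 160 = 0.026624 m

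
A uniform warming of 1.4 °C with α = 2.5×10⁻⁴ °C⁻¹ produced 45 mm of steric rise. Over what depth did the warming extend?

H = Δh/(αΔT) = 0.045 / (2.5×10⁻⁴ × 1.4) ≈ 128.6 m

129 m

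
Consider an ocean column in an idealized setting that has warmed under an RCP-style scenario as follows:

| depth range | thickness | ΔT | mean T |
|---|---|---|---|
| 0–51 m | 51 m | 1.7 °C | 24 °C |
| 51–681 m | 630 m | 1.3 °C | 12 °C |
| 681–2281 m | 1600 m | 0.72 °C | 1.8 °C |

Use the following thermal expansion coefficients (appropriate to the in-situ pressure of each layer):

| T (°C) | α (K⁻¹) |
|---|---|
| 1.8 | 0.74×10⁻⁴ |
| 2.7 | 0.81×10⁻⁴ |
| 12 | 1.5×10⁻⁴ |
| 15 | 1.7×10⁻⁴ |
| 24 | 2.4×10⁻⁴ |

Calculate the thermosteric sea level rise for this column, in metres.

Δh ≈ 0.23 m

Layer 1 at 24 °C → α = 2.4×10⁻⁴ K⁻¹
Layer 2 at 12 °C → α = 1.5×10⁻⁴ K⁻¹
Layer 3 at 1.8 °C → α = 0.74×10⁻⁴ K⁻¹
0–51 m: 2.4×10⁻⁴ × 1.7 × 51 = 0.020808 m
51–681 m: 1.3 × 1.5×10⁻⁴ × 630 = 0.12285 m
0.72 × 1600 × 0.74×10⁻⁴ = 0.085248 m
Δh = 0.020808 + 0.12285 + 0.085248 = 0.228906 m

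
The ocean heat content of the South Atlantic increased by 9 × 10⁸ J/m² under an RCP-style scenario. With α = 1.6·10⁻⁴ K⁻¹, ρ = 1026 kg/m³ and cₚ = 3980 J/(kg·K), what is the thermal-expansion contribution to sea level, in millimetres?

35.3 mm

Δh = αQ/(ρcₚ) = 1.6×10⁻⁴ × 9×10⁸ / (1026 × 3980) ≈ 0.035264 m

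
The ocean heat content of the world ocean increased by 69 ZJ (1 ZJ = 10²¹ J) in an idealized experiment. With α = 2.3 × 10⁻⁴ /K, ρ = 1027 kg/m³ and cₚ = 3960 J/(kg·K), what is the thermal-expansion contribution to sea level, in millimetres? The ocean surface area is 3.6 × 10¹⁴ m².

Per unit area: Q = 69×10²¹ / (3.6×10¹⁴) ≈ 1.917×10⁸ J/m²
Δh = αQ/(ρcₚ) = 2.3×10⁻⁴ × 1.917×10⁸ / (1027 × 3960) ≈ 0.010841 m

10.8 mm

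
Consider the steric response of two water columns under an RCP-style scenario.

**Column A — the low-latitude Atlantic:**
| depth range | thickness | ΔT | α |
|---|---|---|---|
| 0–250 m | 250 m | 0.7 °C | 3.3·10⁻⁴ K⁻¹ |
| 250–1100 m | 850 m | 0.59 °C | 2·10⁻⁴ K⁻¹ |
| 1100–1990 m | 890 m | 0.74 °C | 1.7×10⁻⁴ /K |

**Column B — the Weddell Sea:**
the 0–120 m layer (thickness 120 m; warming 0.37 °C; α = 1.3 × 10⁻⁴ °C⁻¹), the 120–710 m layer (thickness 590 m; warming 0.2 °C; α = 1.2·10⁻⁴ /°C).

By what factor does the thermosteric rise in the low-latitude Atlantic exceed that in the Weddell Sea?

A 0–250 m: 3.3×10⁻⁴ × 0.7 × 250 = 0.05775 m
A 250–1100 m: 850 × 2×10⁻⁴ × 0.59 = 0.10030 m
A 1100–1990 m: 0.74 × 1.7×10⁻⁴ × 890 = 0.111962 m
A total: 0.270012 m
B 0–120 m: 1.3×10⁻⁴ × 120 × 0.37 = 0.005772 m
B 590 × 0.2 × 1.2×10⁻⁴ = 0.01416 m
B total: 0.019932 m
Ratio: 0.270012 / 0.019932 ≈ 13.55

≈ 14×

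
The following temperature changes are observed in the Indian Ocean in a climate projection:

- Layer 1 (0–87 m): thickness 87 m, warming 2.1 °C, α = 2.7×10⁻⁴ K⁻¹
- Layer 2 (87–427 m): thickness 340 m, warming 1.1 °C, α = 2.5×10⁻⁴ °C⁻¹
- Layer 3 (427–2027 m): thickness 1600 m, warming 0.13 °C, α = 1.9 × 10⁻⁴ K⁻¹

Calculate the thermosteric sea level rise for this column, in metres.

Δh = 0.182 m

0–87 m: 2.1 × 2.7×10⁻⁴ × 87 = 0.049329 m
340 × 2.5×10⁻⁴ × 1.1 = 0.09350 m
1600 × 0.13 × 1.9×10⁻⁴ = 0.03952 m
Δh = 0.049329 + 0.09350 + 0.03952 = 0.182349 m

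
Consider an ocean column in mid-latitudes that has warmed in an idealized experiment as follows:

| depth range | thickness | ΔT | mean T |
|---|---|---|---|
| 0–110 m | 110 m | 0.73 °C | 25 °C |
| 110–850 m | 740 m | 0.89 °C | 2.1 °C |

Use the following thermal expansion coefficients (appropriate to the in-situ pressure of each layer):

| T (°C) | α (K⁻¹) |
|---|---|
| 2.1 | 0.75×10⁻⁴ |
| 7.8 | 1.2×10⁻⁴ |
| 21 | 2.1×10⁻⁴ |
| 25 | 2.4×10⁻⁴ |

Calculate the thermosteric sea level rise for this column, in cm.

Δh ≈ 6.87 cm

Layer 1 at 25 °C → α = 2.4×10⁻⁴ K⁻¹
Layer 2 at 2.1 °C → α = 0.75×10⁻⁴ K⁻¹
Layer 1: 0.73 × 110 × 2.4×10⁻⁴ = 0.019272 m
0.75×10⁻⁴ × 740 × 0.89 = 0.049395 m
Δh = 0.019272 + 0.049395 = 0.068667 m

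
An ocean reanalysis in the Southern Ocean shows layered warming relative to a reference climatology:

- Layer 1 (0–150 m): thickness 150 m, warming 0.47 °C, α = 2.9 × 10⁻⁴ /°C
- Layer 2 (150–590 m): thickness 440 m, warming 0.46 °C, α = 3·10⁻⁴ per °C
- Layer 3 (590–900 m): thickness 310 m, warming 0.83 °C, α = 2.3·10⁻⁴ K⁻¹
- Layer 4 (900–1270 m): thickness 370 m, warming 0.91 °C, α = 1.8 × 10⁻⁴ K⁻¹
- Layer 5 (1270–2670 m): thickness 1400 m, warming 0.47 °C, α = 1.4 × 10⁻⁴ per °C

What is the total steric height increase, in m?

0.293 m

2.9×10⁻⁴ × 150 × 0.47 = 0.020445 m
0.46 × 440 × 3×10⁻⁴ = 0.06072 m
590–900 m: 0.83 × 2.3×10⁻⁴ × 310 = 0.059179 m
0.91 × 370 × 1.8×10⁻⁴ = 0.060606 m
1400 × 0.47 × 1.4×10⁻⁴ = 0.09212 m
Δh = 0.020445 + 0.06072 + 0.059179 + 0.060606 + 0.09212 = 0.29307 m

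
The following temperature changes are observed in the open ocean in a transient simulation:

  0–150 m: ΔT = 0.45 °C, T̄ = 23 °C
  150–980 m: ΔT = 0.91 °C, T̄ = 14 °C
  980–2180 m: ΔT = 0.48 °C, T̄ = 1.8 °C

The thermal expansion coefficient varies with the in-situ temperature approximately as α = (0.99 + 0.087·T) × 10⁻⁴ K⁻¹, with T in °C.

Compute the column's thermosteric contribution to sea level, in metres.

Layer 1: α = (0.99 + 0.087×23)×10⁻⁴ = 2.991×10⁻⁴ K⁻¹
Layer 2: α = (0.99 + 0.087×14)×10⁻⁴ = 2.208×10⁻⁴ K⁻¹
Layer 3: α = (0.99 + 0.087×1.8)×10⁻⁴ = 1.1466×10⁻⁴ K⁻¹
0–150 m: 2.991×10⁻⁴ × 0.45 × 150 = 0.02018925 m
Layer 2: 830 × 0.91 × 2.208×10⁻⁴ = 0.16677024 m
980–2180 m: 0.48 × 1200 × 1.1466×10⁻⁴ = 0.06604416 m
Δh = 0.02018925 + 0.16677024 + 0.06604416 = 0.25300365 m ≈ 0.253 m

0.253 m of thermosteric rise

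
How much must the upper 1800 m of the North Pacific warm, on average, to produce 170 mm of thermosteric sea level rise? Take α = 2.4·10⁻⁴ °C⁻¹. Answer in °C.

ΔT = Δh/(αH) = 0.17 / (2.4×10⁻⁴ × 1800) ≈ 0.3935 °C

0.39 °C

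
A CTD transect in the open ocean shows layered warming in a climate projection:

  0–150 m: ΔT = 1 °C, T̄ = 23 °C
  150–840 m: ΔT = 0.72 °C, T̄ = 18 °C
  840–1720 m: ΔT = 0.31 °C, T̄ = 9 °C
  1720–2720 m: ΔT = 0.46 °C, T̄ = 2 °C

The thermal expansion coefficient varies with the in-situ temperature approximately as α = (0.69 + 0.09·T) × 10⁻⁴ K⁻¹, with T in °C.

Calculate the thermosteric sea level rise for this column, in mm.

237 mm of thermosteric rise

Layer 1: α = (0.69 + 0.09×23)×10⁻⁴ = 2.76×10⁻⁴ K⁻¹
Layer 2: α = (0.69 + 0.09×18)×10⁻⁴ = 2.31×10⁻⁴ K⁻¹
Layer 3: α = (0.69 + 0.09×9)×10⁻⁴ = 1.5×10⁻⁴ K⁻¹
Layer 4: α = (0.69 + 0.09×2)×10⁻⁴ = 0.87×10⁻⁴ K⁻¹
150 × 1 × 2.76×10⁻⁴ = 0.04140 m
150–840 m: 690 × 2.31×10⁻⁴ × 0.72 = 0.1147608 m
Layer 3: 0.31 × 880 × 1.5×10⁻⁴ = 0.04092 m
1720–2720 m: 0.87×10⁻⁴ × 0.46 × 1000 = 0.04002 m
Δh = 0.04140 + 0.1147608 + 0.04092 + 0.04002 = 0.2371008 m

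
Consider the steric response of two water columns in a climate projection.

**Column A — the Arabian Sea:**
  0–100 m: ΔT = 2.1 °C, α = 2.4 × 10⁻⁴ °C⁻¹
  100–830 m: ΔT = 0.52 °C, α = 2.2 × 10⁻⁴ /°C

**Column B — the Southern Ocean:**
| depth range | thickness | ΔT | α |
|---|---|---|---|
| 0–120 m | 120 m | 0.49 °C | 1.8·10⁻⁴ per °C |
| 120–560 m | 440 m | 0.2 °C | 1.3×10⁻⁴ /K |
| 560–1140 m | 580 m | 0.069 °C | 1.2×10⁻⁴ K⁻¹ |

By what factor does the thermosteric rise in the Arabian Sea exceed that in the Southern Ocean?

A 2.4×10⁻⁴ × 2.1 × 100 = 0.05040 m
A 100–830 m: 730 × 2.2×10⁻⁴ × 0.52 = 0.083512 m
A total: 0.133912 m
B Layer 1: 120 × 1.8×10⁻⁴ × 0.49 = 0.010584 m
B 0.2 × 1.3×10⁻⁴ × 440 = 0.01144 m
B Layer 3: 580 × 1.2×10⁻⁴ × 0.069 = 0.0048024 m
B total: 0.0268264 m
Ratio: 0.133912 / 0.0268264 ≈ 4.992

a factor of 5.0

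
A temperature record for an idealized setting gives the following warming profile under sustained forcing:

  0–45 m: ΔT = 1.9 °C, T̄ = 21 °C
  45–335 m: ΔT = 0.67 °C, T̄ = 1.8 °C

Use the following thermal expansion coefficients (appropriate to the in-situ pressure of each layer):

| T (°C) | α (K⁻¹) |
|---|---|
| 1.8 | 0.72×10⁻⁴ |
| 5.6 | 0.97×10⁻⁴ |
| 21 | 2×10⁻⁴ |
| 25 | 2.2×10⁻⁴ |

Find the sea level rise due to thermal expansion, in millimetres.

Layer 1 at 21 °C → α = 2×10⁻⁴ K⁻¹
Layer 2 at 1.8 °C → α = 0.72×10⁻⁴ K⁻¹
45 × 1.9 × 2×10⁻⁴ = 0.01710 m
Layer 2: 290 × 0.67 × 0.72×10⁻⁴ = 0.0139896 m
Δh = 0.01710 + 0.0139896 = 0.0310896 m ≈ 31.1 mm

about 31.1 mm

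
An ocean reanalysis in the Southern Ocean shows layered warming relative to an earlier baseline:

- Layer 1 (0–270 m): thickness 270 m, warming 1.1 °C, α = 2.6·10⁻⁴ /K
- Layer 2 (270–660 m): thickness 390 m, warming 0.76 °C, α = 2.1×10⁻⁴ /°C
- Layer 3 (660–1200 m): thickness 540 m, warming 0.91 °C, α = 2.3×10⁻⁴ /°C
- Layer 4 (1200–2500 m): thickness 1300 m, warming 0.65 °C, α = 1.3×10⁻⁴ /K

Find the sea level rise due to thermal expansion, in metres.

Layer 1: 270 × 1.1 × 2.6×10⁻⁴ = 0.07722 m
Layer 2: 0.76 × 390 × 2.1×10⁻⁴ = 0.062244 m
540 × 2.3×10⁻⁴ × 0.91 = 0.113022 m
Layer 4: 0.65 × 1300 × 1.3×10⁻⁴ = 0.10985 m
Δh = 0.07722 + 0.062244 + 0.113022 + 0.10985 = 0.362336 m

0.362 m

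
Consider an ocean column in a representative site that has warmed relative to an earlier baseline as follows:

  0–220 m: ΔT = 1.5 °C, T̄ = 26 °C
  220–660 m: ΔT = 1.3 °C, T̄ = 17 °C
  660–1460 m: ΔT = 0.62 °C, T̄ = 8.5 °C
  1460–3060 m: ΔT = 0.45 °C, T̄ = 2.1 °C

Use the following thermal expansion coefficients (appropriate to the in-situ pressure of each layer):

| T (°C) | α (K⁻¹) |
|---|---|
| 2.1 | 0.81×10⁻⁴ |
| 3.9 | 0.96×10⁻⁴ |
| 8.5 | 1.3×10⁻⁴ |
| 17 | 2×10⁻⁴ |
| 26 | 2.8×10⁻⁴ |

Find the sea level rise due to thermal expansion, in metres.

about 0.33 m

Layer 1 at 26 °C → α = 2.8×10⁻⁴ K⁻¹
Layer 2 at 17 °C → α = 2×10⁻⁴ K⁻¹
Layer 3 at 8.5 °C → α = 1.3×10⁻⁴ K⁻¹
Layer 4 at 2.1 °C → α = 0.81×10⁻⁴ K⁻¹
0–220 m: 220 × 1.5 × 2.8×10⁻⁴ = 0.09240 m
Layer 2: 440 × 1.3 × 2×10⁻⁴ = 0.11440 m
660–1460 m: 1.3×10⁻⁴ × 800 × 0.62 = 0.06448 m
0.45 × 1600 × 0.81×10⁻⁴ = 0.05832 m
Δh = 0.09240 + 0.11440 + 0.06448 + 0.05832 = 0.32960 m ≈ 0.33 m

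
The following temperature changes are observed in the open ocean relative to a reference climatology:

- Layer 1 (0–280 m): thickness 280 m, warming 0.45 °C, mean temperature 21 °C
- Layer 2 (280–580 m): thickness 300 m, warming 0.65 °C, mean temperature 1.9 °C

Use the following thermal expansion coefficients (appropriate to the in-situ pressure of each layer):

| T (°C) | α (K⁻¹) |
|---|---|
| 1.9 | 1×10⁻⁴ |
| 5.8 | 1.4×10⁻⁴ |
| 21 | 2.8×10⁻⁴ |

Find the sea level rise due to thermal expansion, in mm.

54.8 mm of thermosteric rise

Layer 1 at 21 °C → α = 2.8×10⁻⁴ K⁻¹
Layer 2 at 1.9 °C → α = 1×10⁻⁴ K⁻¹
Layer 1: 280 × 2.8×10⁻⁴ × 0.45 = 0.03528 m
Layer 2: 0.65 × 300 × 1×10⁻⁴ = 0.01950 m
Δh = 0.03528 + 0.01950 = 0.05478 m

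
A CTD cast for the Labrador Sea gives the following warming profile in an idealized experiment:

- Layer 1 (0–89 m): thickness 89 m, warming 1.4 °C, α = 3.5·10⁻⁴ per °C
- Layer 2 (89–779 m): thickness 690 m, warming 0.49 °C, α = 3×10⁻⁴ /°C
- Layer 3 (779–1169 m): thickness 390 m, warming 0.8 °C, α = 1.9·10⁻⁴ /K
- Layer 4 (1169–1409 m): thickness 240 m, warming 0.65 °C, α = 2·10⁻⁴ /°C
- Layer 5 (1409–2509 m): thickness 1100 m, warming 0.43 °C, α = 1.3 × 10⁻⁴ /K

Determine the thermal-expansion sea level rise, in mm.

Layer 1: 89 × 3.5×10⁻⁴ × 1.4 = 0.04361 m
690 × 0.49 × 3×10⁻⁴ = 0.10143 m
779–1169 m: 1.9×10⁻⁴ × 390 × 0.8 = 0.05928 m
Layer 4: 0.65 × 240 × 2×10⁻⁴ = 0.03120 m
1409–2509 m: 1.3×10⁻⁴ × 0.43 × 1100 = 0.06149 m
Δh = 0.04361 + 0.10143 + 0.05928 + 0.03120 + 0.06149 = 0.29701 m

about 297 mm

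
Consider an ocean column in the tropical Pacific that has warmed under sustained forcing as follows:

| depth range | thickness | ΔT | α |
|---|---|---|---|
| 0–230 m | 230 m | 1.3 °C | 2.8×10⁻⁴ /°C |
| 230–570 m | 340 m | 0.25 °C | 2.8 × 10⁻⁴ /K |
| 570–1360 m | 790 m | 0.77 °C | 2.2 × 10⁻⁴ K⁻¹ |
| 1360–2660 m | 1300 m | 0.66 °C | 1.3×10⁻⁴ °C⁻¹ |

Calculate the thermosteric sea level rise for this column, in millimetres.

Δh = 350 mm

Layer 1: 1.3 × 2.8×10⁻⁴ × 230 = 0.08372 m
230–570 m: 2.8×10⁻⁴ × 340 × 0.25 = 0.02380 m
790 × 0.77 × 2.2×10⁻⁴ = 0.133826 m
0.66 × 1300 × 1.3×10⁻⁴ = 0.11154 m
Δh = 0.08372 + 0.02380 + 0.133826 + 0.11154 = 0.352886 m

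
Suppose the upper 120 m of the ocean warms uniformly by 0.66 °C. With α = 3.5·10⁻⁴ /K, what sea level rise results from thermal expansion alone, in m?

Δh = αΔT·H = 3.5×10⁻⁴ × 0.66 × 120 = 0.02772 m

0.0277 m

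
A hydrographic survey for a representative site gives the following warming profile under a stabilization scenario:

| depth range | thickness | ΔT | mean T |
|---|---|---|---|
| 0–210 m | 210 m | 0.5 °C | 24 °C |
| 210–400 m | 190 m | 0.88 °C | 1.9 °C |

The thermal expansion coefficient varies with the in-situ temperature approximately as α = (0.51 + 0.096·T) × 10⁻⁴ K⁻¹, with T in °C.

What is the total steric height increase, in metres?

about 0.0411 m

Layer 1: α = (0.51 + 0.096×24)×10⁻⁴ = 2.814×10⁻⁴ K⁻¹
Layer 2: α = (0.51 + 0.096×1.9)×10⁻⁴ = 0.6924×10⁻⁴ K⁻¹
0–210 m: 210 × 2.814×10⁻⁴ × 0.5 = 0.029547 m
Layer 2: 0.88 × 0.6924×10⁻⁴ × 190 = 0.011576928 m
Δh = 0.029547 + 0.011576928 = 0.041123928 m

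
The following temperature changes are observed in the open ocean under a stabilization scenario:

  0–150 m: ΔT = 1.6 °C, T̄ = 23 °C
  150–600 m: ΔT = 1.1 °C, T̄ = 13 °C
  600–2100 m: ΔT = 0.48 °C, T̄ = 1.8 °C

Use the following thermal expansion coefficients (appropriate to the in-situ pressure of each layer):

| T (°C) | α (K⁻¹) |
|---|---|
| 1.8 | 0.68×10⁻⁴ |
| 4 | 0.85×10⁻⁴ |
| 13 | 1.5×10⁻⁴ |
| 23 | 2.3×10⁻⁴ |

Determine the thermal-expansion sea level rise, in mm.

about 178 mm

Layer 1 at 23 °C → α = 2.3×10⁻⁴ K⁻¹
Layer 2 at 13 °C → α = 1.5×10⁻⁴ K⁻¹
Layer 3 at 1.8 °C → α = 0.68×10⁻⁴ K⁻¹
0–150 m: 1.6 × 2.3×10⁻⁴ × 150 = 0.05520 m
Layer 2: 1.1 × 1.5×10⁻⁴ × 450 = 0.07425 m
600–2100 m: 0.68×10⁻⁴ × 0.48 × 1500 = 0.04896 m
Δh = 0.05520 + 0.07425 + 0.04896 = 0.17841 m ≈ 178 mm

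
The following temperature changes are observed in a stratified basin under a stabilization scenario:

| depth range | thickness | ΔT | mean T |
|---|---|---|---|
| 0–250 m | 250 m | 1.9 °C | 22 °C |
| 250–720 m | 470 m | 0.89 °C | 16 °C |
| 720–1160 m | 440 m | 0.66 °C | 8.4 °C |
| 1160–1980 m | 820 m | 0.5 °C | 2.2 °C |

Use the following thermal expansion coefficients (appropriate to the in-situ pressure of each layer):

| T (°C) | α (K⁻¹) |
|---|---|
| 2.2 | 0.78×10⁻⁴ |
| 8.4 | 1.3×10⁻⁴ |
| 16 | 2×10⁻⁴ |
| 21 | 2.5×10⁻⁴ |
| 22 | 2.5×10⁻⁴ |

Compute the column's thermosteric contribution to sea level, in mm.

Layer 1 at 22 °C → α = 2.5×10⁻⁴ K⁻¹
Layer 2 at 16 °C → α = 2×10⁻⁴ K⁻¹
Layer 3 at 8.4 °C → α = 1.3×10⁻⁴ K⁻¹
Layer 4 at 2.2 °C → α = 0.78×10⁻⁴ K⁻¹
0–250 m: 1.9 × 2.5×10⁻⁴ × 250 = 0.11875 m
250–720 m: 470 × 2×10⁻⁴ × 0.89 = 0.08366 m
720–1160 m: 440 × 1.3×10⁻⁴ × 0.66 = 0.037752 m
1160–1980 m: 820 × 0.5 × 0.78×10⁻⁴ = 0.03198 m
Δh = 0.11875 + 0.08366 + 0.037752 + 0.03198 = 0.272142 m ≈ 270 mm

270 mm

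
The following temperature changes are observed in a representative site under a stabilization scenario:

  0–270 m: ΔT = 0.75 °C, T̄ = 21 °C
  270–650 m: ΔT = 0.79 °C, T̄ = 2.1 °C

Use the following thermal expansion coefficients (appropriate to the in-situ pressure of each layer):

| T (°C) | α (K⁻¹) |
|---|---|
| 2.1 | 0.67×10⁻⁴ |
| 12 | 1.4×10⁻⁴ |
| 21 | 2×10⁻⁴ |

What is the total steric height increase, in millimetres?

Δh = 60.6 mm

Layer 1 at 21 °C → α = 2×10⁻⁴ K⁻¹
Layer 2 at 2.1 °C → α = 0.67×10⁻⁴ K⁻¹
2×10⁻⁴ × 270 × 0.75 = 0.04050 m
0.79 × 0.67×10⁻⁴ × 380 = 0.0201134 m
Δh = 0.04050 + 0.0201134 = 0.0606134 m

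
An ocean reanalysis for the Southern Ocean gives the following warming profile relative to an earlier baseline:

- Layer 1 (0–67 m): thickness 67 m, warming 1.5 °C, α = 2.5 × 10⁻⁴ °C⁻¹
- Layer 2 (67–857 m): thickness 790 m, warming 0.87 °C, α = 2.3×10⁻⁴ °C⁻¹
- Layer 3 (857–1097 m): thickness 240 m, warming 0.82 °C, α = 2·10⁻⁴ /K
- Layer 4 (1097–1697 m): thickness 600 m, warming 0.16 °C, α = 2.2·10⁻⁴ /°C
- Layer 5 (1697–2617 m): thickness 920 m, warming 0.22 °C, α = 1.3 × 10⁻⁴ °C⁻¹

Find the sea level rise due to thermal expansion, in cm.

about 27.0 cm

Layer 1: 1.5 × 67 × 2.5×10⁻⁴ = 0.025125 m
Layer 2: 0.87 × 2.3×10⁻⁴ × 790 = 0.158079 m
857–1097 m: 2×10⁻⁴ × 240 × 0.82 = 0.03936 m
1097–1697 m: 2.2×10⁻⁴ × 600 × 0.16 = 0.02112 m
1.3×10⁻⁴ × 920 × 0.22 = 0.026312 m
Δh = 0.025125 + 0.158079 + 0.03936 + 0.02112 + 0.026312 = 0.269996 m ≈ 27.0 cm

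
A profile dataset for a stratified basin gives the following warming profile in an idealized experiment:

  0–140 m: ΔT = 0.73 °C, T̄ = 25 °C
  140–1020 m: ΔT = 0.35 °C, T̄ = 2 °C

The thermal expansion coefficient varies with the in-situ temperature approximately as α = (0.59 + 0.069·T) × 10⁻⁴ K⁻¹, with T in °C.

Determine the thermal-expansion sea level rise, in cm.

4.61 cm

Layer 1: α = (0.59 + 0.069×25)×10⁻⁴ = 2.315×10⁻⁴ K⁻¹
Layer 2: α = (0.59 + 0.069×2)×10⁻⁴ = 0.728×10⁻⁴ K⁻¹
Layer 1: 2.315×10⁻⁴ × 0.73 × 140 = 0.0236593 m
140–1020 m: 880 × 0.728×10⁻⁴ × 0.35 = 0.0224224 m
Δh = 0.0236593 + 0.0224224 = 0.0460817 m ≈ 4.61 cm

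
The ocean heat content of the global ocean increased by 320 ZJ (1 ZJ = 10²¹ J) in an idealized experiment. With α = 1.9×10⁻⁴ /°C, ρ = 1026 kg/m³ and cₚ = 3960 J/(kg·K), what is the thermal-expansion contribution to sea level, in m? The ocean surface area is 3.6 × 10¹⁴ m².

Δh ≈ 0.042 m

Per unit area: Q = 320×10²¹ / (3.6×10¹⁴) ≈ 8.889×10⁸ J/m²
Δh = αQ/(ρcₚ) = 1.9×10⁻⁴ × 8.889×10⁸ / (1026 × 3960) ≈ 0.041568 m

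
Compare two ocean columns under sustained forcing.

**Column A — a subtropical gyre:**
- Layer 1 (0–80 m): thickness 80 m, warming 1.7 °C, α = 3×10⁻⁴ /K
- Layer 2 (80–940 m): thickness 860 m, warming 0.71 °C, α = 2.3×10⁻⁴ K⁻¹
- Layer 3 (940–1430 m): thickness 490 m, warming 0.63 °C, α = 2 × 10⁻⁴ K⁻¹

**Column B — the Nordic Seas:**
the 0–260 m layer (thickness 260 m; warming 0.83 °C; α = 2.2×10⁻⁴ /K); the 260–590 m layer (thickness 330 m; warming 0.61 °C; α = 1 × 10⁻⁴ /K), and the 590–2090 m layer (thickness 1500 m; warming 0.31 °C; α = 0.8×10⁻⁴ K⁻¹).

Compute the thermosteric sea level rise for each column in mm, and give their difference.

A: 240 mm; B: 100 mm; difference 140 mm

A Layer 1: 1.7 × 80 × 3×10⁻⁴ = 0.04080 m
A 80–940 m: 0.71 × 860 × 2.3×10⁻⁴ = 0.140438 m
A 940–1430 m: 490 × 0.63 × 2×10⁻⁴ = 0.06174 m
A total: 0.242978 m
B 2.2×10⁻⁴ × 260 × 0.83 = 0.047476 m
B 260–590 m: 1×10⁻⁴ × 0.61 × 330 = 0.02013 m
B 0.8×10⁻⁴ × 0.31 × 1500 = 0.03720 m
B total: 0.104806 m
Difference: 0.242978 − 0.104806 = 0.138172 m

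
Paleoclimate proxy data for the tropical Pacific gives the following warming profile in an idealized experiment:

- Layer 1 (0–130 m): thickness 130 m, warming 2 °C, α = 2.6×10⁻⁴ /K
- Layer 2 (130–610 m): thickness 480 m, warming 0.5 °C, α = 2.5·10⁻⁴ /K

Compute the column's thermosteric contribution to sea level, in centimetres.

0–130 m: 130 × 2.6×10⁻⁴ × 2 = 0.06760 m
Layer 2: 2.5×10⁻⁴ × 480 × 0.5 = 0.06000 m
Δh = 0.06760 + 0.06000 = 0.12760 m ≈ 12.8 cm

12.8 cm of thermosteric rise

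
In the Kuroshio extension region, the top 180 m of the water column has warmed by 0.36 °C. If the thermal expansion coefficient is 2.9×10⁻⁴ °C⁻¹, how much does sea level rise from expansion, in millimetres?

Δh = 18.8 mm

Δh = αΔT·H = 2.9×10⁻⁴ × 0.36 × 180 = 0.018792 m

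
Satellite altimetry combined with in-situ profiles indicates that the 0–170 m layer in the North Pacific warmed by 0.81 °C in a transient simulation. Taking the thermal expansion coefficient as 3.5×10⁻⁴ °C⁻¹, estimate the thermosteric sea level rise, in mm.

48.2 mm

Δh = αΔT·H = 3.5×10⁻⁴ × 0.81 × 170 = 0.048195 m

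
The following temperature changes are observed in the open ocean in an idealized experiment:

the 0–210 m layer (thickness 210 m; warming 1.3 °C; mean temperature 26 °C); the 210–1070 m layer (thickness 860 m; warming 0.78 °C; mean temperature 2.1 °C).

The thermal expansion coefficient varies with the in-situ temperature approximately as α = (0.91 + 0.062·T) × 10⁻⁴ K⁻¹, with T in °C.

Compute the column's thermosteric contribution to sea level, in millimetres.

139 mm of thermosteric rise

Layer 1: α = (0.91 + 0.062×26)×10⁻⁴ = 2.522×10⁻⁴ K⁻¹
Layer 2: α = (0.91 + 0.062×2.1)×10⁻⁴ = 1.0402×10⁻⁴ K⁻¹
Layer 1: 2.522×10⁻⁴ × 210 × 1.3 = 0.0688506 m
Layer 2: 0.78 × 1.0402×10⁻⁴ × 860 = 0.069776616 m
Δh = 0.0688506 + 0.069776616 = 0.138627216 m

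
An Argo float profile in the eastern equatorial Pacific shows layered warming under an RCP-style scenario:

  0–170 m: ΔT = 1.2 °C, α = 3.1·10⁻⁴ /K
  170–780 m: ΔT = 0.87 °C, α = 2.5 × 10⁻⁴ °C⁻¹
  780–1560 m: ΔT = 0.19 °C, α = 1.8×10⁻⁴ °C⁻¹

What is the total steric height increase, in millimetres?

Δh = 220 mm

170 × 3.1×10⁻⁴ × 1.2 = 0.06324 m
170–780 m: 610 × 0.87 × 2.5×10⁻⁴ = 0.132675 m
780 × 0.19 × 1.8×10⁻⁴ = 0.026676 m
Δh = 0.06324 + 0.132675 + 0.026676 = 0.222591 m ≈ 220 mm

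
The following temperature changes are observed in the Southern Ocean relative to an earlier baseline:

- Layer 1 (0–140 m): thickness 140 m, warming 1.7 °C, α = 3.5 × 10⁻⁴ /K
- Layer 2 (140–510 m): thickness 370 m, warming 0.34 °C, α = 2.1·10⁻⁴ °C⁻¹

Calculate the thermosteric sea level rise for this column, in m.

1.7 × 140 × 3.5×10⁻⁴ = 0.08330 m
140–510 m: 370 × 0.34 × 2.1×10⁻⁴ = 0.026418 m
Δh = 0.08330 + 0.026418 = 0.109718 m

Δh ≈ 0.11 m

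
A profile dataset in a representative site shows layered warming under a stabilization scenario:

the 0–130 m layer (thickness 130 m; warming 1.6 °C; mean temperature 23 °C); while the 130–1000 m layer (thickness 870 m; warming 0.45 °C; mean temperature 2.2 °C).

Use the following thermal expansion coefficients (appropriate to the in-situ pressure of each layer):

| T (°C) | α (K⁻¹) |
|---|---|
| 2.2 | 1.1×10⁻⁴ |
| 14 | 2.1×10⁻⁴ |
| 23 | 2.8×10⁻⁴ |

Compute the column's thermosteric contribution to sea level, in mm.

about 101 mm

Layer 1 at 23 °C → α = 2.8×10⁻⁴ K⁻¹
Layer 2 at 2.2 °C → α = 1.1×10⁻⁴ K⁻¹
0–130 m: 2.8×10⁻⁴ × 130 × 1.6 = 0.05824 m
1.1×10⁻⁴ × 870 × 0.45 = 0.043065 m
Δh = 0.05824 + 0.043065 = 0.101305 m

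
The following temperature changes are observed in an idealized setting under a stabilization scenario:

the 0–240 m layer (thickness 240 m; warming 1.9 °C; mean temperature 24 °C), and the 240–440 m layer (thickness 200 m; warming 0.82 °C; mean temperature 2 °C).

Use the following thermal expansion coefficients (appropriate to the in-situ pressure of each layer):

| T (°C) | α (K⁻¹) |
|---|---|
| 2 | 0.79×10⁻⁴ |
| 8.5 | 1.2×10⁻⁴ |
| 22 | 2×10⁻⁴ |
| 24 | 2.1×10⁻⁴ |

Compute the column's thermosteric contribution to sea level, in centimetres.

Layer 1 at 24 °C → α = 2.1×10⁻⁴ K⁻¹
Layer 2 at 2 °C → α = 0.79×10⁻⁴ K⁻¹
2.1×10⁻⁴ × 240 × 1.9 = 0.09576 m
Layer 2: 0.82 × 200 × 0.79×10⁻⁴ = 0.012956 m
Δh = 0.09576 + 0.012956 = 0.108716 m ≈ 10.9 cm

about 10.9 cm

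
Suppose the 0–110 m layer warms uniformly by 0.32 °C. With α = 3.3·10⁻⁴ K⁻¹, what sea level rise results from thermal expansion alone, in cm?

1.16 cm

Δh = αΔT·H = 3.3×10⁻⁴ × 0.32 × 110 = 0.011616 m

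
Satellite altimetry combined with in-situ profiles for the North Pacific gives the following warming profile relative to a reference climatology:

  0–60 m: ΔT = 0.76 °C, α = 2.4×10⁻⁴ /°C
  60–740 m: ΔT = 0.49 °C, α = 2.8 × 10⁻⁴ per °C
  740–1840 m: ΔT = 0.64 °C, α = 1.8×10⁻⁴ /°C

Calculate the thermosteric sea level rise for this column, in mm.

about 230 mm

0.76 × 2.4×10⁻⁴ × 60 = 0.010944 m
Layer 2: 0.49 × 2.8×10⁻⁴ × 680 = 0.093296 m
740–1840 m: 0.64 × 1.8×10⁻⁴ × 1100 = 0.12672 m
Δh = 0.010944 + 0.093296 + 0.12672 = 0.23096 m ≈ 230 mm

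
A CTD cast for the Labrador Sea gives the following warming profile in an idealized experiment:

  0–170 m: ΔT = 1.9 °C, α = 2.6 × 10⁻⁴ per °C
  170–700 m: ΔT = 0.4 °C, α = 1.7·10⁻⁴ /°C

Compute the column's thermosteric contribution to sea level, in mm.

0–170 m: 2.6×10⁻⁴ × 170 × 1.9 = 0.08398 m
170–700 m: 1.7×10⁻⁴ × 0.4 × 530 = 0.03604 m
Δh = 0.08398 + 0.03604 = 0.12002 m ≈ 120 mm

Δh = 120 mm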